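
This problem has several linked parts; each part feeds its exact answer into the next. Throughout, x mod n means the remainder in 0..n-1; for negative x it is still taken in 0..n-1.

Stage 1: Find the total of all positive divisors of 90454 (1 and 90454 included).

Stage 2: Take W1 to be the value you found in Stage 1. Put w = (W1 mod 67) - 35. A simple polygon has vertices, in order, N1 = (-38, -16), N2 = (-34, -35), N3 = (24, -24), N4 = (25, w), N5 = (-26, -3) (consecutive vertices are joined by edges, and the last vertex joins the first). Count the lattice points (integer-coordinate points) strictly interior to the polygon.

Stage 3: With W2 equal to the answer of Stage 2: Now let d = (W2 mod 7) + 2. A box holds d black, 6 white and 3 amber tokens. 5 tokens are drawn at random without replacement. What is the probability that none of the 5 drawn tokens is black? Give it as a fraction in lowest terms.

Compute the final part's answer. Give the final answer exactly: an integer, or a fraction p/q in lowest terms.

Stage 1: 90454 = 2 * 7^2 * 13 * 71; sigma = (1 + 2) * (1 + 7 + 49) * (1 + 13) * (1 + 71) = 3 * 57 * 14 * 72 = 172368; answer 172368
Stage 2: W1 = 172368; w = 9; cross terms: (-38*-35 - -34*-16)=786, (-34*-24 - 24*-35)=1656, (24*9 - 25*-24)=816, (25*-3 - -26*9)=159, (-26*-16 - -38*-3)=302; twice the area = |3719| = 3719; area = 3719/2; boundary points = 1 + 1 + 1 + 3 + 1 = 7; strictly interior points = area - boundary/2 + 1 = 1857; answer 1857
Stage 3: W2 = 1857; d = 4; total draws C(13,5) = 1287; favorable C(9,5) = 126; P = 14/143; answer 14/143

14/143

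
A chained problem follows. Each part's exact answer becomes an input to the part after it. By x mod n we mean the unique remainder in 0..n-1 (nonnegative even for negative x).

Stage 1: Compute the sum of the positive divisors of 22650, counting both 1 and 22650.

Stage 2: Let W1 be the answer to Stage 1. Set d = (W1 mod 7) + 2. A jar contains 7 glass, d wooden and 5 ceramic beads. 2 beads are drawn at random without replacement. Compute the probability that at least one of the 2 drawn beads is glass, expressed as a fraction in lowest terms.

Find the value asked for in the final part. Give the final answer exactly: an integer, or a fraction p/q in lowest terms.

35/57

Stage 1: 22650 = 2 * 3 * 5^2 * 151; sigma = (1 + 2) * (1 + 3) * (1 + 5 + 25) * (1 + 151) = 3 * 4 * 31 * 152 = 56544; answer 56544
Stage 2: W1 = 56544; d = 7; total draws C(19,2) = 171; complement C(12,2) = 66; favorable 171 - 66 = 105; P = 35/57; answer 35/57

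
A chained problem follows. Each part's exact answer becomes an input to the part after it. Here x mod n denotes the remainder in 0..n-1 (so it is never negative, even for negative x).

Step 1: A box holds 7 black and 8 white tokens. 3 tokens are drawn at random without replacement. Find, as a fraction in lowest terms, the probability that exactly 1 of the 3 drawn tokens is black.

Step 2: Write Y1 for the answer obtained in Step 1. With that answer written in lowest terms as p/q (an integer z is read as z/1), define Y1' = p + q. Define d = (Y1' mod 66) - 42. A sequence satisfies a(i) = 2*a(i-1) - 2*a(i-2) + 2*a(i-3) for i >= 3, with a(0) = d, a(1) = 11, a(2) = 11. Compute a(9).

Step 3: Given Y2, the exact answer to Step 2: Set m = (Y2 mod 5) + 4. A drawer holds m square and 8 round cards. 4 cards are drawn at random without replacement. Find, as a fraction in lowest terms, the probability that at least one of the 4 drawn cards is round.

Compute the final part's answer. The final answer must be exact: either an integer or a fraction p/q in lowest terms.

38/39

Step 1: total draws C(15,3) = 455; favorable C(7,1)*C(8,2) = 196; P = 28/65; answer 28/65
Step 2: Y1 = 28/65; threaded value p + q = 93; d = -15; a(3) = 2*(11) - 2*(11) + 2*(-15) = -30; iterating: a(3)=-30, a(4)=-60, a(5)=-38, a(6)=-16, a(7)=-76, a(8)=-196, a(9)=-272; answer -272
Step 3: Y2 = -272; m = 7; total draws C(15,4) = 1365; complement C(7,4) = 35; favorable 1365 - 35 = 1330; P = 38/39; answer 38/39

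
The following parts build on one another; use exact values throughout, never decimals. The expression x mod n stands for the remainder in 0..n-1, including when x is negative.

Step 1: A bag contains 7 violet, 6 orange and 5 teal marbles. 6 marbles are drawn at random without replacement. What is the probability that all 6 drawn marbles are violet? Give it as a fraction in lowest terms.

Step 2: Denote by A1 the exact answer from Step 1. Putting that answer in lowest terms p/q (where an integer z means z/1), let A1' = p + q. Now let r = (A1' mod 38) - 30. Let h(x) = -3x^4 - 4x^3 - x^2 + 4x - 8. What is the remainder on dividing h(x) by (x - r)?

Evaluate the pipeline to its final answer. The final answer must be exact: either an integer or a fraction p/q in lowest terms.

-12

Step 1: total draws C(18,6) = 18564; favorable C(7,6) = 7; P = 1/2652; answer 1/2652
Step 2: A1 = 1/2652; threaded value p + q = 2653; r = 1; remainder = value at the root: -3*(1)^4 - 4*(1)^3 - 1*(1)^2 + 4*(1)^1 - 8 = (-3) + (-4) + (-1) + (4) + (-8) = -12; answer -12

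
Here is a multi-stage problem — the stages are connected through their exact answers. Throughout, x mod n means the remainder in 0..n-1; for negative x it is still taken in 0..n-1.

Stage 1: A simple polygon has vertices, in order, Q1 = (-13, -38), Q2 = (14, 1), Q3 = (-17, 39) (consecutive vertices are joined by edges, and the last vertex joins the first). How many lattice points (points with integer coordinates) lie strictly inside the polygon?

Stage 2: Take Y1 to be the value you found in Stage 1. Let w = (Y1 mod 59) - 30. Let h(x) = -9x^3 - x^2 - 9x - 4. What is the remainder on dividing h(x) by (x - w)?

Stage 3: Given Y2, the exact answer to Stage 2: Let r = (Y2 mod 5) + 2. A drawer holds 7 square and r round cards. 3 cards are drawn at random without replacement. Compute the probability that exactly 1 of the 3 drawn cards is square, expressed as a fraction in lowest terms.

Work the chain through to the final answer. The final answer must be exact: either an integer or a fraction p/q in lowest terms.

7/22

Stage 1: cross terms: (-13*1 - 14*-38)=519, (14*39 - -17*1)=563, (-17*-38 - -13*39)=1153; twice the area = |2235| = 2235; area = 2235/2; boundary points = 3 + 1 + 1 = 5; strictly interior points = area - boundary/2 + 1 = 1116; answer 1116
Stage 2: Y1 = 1116; w = 24; remainder = value at the root: -9*(24)^3 - 1*(24)^2 - 9*(24)^1 - 4 = (-124416) + (-576) + (-216) + (-4) = -125212; answer -125212
Stage 3: Y2 = -125212; r = 5; total draws C(12,3) = 220; favorable C(7,1)*C(5,2) = 70; P = 7/22; answer 7/22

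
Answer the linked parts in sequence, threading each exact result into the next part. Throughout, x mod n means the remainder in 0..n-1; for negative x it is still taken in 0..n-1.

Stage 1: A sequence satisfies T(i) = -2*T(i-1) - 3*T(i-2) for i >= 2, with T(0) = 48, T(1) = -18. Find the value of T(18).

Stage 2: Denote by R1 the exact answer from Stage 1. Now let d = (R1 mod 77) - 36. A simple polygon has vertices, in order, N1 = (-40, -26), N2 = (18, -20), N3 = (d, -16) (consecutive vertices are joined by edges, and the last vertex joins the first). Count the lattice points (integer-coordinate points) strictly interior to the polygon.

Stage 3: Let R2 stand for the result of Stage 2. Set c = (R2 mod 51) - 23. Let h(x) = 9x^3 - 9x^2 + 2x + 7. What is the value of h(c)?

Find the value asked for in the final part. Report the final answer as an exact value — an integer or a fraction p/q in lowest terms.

Stage 1: T(2) = -2*(-18) - 3*(48) = -108; iterating: T(2)=-108, T(3)=270, T(4)=-216, T(5)=-378, T(6)=1404, T(7)=-1674, T(8)=-864, T(9)=6750, T(10)=-10908, T(11)=1566, T(12)=29592, T(13)=-63882, T(14)=38988, T(15)=113670, T(16)=-344304, T(17)=347598, T(18)=337716; answer 337716
Stage 2: R1 = 337716; d = 35; cross terms: (-40*-20 - 18*-26)=1268, (18*-16 - 35*-20)=412, (35*-26 - -40*-16)=-1550; twice the area = |130| = 130; area = 65; boundary points = 2 + 1 + 5 = 8; strictly interior points = area - boundary/2 + 1 = 62; answer 62
Stage 3: R2 = 62; c = -12; 9*(-12)^3 - 9*(-12)^2 + 2*(-12)^1 + 7 = (-15552) + (-1296) + (-24) + (7) = -16865; answer -16865

-16865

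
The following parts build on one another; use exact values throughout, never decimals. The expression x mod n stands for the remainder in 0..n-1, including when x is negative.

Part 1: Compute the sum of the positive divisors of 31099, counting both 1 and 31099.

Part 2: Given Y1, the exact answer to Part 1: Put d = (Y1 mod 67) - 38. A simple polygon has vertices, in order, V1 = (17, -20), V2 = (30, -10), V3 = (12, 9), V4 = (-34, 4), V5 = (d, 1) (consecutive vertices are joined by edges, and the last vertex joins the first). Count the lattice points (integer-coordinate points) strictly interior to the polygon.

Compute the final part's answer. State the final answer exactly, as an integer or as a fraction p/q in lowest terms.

Part 1: 31099 = 137 * 227; sigma = (1 + 137) * (1 + 227) = 138 * 228 = 31464; answer 31464
Part 2: Y1 = 31464; d = 3; cross terms: (17*-10 - 30*-20)=430, (30*9 - 12*-10)=390, (12*4 - -34*9)=354, (-34*1 - 3*4)=-46, (3*-20 - 17*1)=-77; twice the area = |1051| = 1051; area = 1051/2; boundary points = 1 + 1 + 1 + 1 + 7 = 11; strictly interior points = area - boundary/2 + 1 = 521; answer 521

521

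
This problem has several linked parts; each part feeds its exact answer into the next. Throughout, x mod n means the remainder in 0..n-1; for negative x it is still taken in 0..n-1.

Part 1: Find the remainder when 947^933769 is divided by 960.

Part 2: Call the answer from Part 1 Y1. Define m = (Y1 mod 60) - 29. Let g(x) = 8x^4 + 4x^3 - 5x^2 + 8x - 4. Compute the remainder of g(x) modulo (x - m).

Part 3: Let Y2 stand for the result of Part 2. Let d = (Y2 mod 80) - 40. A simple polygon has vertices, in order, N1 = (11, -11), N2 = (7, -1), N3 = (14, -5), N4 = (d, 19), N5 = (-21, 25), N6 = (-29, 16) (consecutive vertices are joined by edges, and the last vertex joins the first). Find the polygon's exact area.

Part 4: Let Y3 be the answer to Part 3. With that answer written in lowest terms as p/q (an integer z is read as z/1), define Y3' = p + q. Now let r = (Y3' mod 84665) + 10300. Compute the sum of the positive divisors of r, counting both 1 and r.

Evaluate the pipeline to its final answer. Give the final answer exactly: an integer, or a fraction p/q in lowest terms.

16746

Part 1: squarings mod 960: 947^1=947, 947^2=169, 947^4=721, 947^8=481, 947^16=1, 947^32=1, 947^64=1, 947^128=1, 947^256=1, 947^512=1, 947^1024=1, 947^2048=1, 947^4096=1, 947^8192=1, 947^16384=1, 947^32768=1, 947^65536=1, 947^131072=1, 947^262144=1, 947^524288=1; 947^933769 = 947^1 * 947^8 * 947^128 * 947^256 * 947^512 * 947^1024 * 947^2048 * 947^4096 * 947^8192 * 947^131072 * 947^262144 * 947^524288 = 467 (mod 960); answer 467
Part 2: Y1 = 467; m = 18; remainder = value at the root: 8*(18)^4 + 4*(18)^3 - 5*(18)^2 + 8*(18)^1 - 4 = (839808) + (23328) + (-1620) + (144) + (-4) = 861656; answer 861656
Part 3: Y2 = 861656; d = 16; cross terms: (11*-1 - 7*-11)=66, (7*-5 - 14*-1)=-21, (14*19 - 16*-5)=346, (16*25 - -21*19)=799, (-21*16 - -29*25)=389, (-29*-11 - 11*16)=143; twice the area = |1722| = 1722; area = 861; answer 861
Part 4: Y3 = 861; threaded value p + q = 862; r = 11162; 11162 = 2 * 5581; sigma = (1 + 2) * (1 + 5581) = 3 * 5582 = 16746; answer 16746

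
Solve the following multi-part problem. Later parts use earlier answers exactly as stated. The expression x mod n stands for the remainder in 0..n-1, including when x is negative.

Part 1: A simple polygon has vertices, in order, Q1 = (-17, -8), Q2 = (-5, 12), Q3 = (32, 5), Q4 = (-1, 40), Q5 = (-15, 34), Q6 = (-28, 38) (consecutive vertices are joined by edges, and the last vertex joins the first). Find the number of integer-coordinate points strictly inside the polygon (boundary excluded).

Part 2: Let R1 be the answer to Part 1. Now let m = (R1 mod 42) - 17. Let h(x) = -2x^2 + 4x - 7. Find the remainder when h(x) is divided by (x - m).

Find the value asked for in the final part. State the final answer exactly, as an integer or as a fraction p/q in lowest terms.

Part 1: cross terms: (-17*12 - -5*-8)=-244, (-5*5 - 32*12)=-409, (32*40 - -1*5)=1285, (-1*34 - -15*40)=566, (-15*38 - -28*34)=382, (-28*-8 - -17*38)=870; twice the area = |2450| = 2450; area = 1225; boundary points = 4 + 1 + 1 + 2 + 1 + 1 = 10; strictly interior points = area - boundary/2 + 1 = 1221; answer 1221
Part 2: R1 = 1221; m = -14; remainder = value at the root: -2*(-14)^2 + 4*(-14)^1 - 7 = (-392) + (-56) + (-7) = -455; answer -455

-455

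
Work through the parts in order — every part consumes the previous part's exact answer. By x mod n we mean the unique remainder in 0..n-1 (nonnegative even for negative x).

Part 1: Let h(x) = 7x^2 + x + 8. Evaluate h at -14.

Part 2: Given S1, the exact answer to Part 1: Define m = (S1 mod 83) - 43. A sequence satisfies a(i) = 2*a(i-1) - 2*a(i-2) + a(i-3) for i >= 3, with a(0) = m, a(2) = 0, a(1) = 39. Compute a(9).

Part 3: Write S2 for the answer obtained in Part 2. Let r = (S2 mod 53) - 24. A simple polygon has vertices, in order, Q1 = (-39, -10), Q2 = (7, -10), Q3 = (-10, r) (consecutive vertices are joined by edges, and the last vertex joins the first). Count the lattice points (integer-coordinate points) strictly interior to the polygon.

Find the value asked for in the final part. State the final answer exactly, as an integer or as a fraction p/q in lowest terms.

184

Part 1: 7*(-14)^2 + 1*(-14)^1 + 8 = (1372) + (-14) + (8) = 1366; answer 1366
Part 2: S1 = 1366; m = -5; a(3) = 2*(0) - 2*(39) + 1*(-5) = -83; iterating: a(3)=-83, a(4)=-127, a(5)=-88, a(6)=-5, a(7)=39, a(8)=0, a(9)=-83; answer -83
Part 3: S2 = -83; r = -1; cross terms: (-39*-10 - 7*-10)=460, (7*-1 - -10*-10)=-107, (-10*-10 - -39*-1)=61; twice the area = |414| = 414; area = 207; boundary points = 46 + 1 + 1 = 48; strictly interior points = area - boundary/2 + 1 = 184; answer 184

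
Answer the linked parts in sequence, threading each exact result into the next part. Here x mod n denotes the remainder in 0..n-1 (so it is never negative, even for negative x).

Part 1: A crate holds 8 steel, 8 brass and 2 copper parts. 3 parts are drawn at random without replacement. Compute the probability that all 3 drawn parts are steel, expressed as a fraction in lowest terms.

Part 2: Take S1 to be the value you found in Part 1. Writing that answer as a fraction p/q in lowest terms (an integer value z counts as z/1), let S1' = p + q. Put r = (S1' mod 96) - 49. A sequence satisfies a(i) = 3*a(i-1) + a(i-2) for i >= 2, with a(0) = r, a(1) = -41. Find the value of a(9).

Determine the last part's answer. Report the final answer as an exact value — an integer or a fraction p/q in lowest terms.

-673142

Part 1: total draws C(18,3) = 816; favorable C(8,3) = 56; P = 7/102; answer 7/102
Part 2: S1 = 7/102; threaded value p + q = 109; r = -36; a(2) = 3*(-41) + 1*(-36) = -159; iterating: a(2)=-159, a(3)=-518, a(4)=-1713, a(5)=-5657, a(6)=-18684, a(7)=-61709, a(8)=-203811, a(9)=-673142; answer -673142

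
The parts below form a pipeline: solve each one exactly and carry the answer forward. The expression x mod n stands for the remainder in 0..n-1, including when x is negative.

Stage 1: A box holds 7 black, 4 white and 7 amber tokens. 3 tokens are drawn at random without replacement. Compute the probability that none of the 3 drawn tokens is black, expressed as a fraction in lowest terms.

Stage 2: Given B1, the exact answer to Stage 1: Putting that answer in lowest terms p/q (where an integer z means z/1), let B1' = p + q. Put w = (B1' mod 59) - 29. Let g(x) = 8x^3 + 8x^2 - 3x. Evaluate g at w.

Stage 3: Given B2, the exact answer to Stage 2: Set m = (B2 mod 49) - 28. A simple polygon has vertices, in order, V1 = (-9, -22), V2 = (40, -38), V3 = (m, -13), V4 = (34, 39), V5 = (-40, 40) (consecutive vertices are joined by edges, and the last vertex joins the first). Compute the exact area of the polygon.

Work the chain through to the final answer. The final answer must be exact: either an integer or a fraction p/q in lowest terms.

Stage 1: total draws C(18,3) = 816; favorable C(11,3) = 165; P = 55/272; answer 55/272
Stage 2: B1 = 55/272; threaded value p + q = 327; w = 3; 8*(3)^3 + 8*(3)^2 - 3*(3)^1 = (216) + (72) + (-9) = 279; answer 279
Stage 3: B2 = 279; m = 6; cross terms: (-9*-38 - 40*-22)=1222, (40*-13 - 6*-38)=-292, (6*39 - 34*-13)=676, (34*40 - -40*39)=2920, (-40*-22 - -9*40)=1240; twice the area = |5766| = 5766; area = 2883; answer 2883

2883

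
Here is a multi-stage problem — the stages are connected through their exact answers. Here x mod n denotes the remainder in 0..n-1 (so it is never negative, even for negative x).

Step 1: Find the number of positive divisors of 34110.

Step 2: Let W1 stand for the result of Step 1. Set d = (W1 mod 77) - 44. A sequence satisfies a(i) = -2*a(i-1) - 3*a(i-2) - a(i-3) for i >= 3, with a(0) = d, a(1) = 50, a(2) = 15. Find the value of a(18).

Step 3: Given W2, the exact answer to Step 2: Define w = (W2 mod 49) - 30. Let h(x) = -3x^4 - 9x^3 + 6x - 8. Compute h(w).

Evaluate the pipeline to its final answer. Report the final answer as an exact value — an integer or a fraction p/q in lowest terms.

Step 1: 34110 = 2 * 3^2 * 5 * 379; number of divisors = (1+1) * (2+1) * (1+1) * (1+1) = 24; answer 24
Step 2: W1 = 24; d = -20; a(3) = -2*(15) - 3*(50) - 1*(-20) = -160; iterating: a(3)=-160, a(4)=225, a(5)=15, a(6)=-545, a(7)=820, a(8)=-20, a(9)=-1875, a(10)=2990, a(11)=-335, a(12)=-6425, a(13)=10865, a(14)=-2120, a(15)=-21930, a(16)=39355, a(17)=-10800, a(18)=-74535; answer -74535
Step 3: W2 = -74535; w = 13; -3*(13)^4 - 9*(13)^3 + 6*(13)^1 - 8 = (-85683) + (-19773) + (78) + (-8) = -105386; answer -105386

-105386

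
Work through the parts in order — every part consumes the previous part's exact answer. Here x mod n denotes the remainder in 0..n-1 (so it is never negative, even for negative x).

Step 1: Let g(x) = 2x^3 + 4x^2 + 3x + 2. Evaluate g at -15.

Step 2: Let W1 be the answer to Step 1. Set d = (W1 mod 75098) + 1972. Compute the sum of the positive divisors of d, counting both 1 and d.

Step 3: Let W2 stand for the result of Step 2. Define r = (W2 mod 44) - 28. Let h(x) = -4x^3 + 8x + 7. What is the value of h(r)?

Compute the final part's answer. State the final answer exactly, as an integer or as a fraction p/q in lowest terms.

Step 1: 2*(-15)^3 + 4*(-15)^2 + 3*(-15)^1 + 2 = (-6750) + (900) + (-45) + (2) = -5893; answer -5893
Step 2: W1 = -5893; d = 71177; 71177 = 109 * 653; sigma = (1 + 109) * (1 + 653) = 110 * 654 = 71940; answer 71940
Step 3: W2 = 71940; r = -28; -4*(-28)^3 + 8*(-28)^1 + 7 = (87808) + (-224) + (7) = 87591; answer 87591

87591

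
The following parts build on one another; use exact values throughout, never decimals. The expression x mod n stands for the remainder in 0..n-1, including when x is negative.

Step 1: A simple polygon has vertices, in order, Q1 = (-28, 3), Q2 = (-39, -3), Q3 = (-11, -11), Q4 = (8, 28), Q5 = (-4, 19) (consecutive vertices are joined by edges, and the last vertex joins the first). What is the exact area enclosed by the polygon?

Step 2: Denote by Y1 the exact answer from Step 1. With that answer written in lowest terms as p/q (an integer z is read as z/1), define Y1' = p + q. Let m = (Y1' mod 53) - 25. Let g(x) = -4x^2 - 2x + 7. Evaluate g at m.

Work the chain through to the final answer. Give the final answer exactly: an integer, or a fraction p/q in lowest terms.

-2543

Step 1: cross terms: (-28*-3 - -39*3)=201, (-39*-11 - -11*-3)=396, (-11*28 - 8*-11)=-220, (8*19 - -4*28)=264, (-4*3 - -28*19)=520; twice the area = |1161| = 1161; area = 1161/2; answer 1161/2
Step 2: Y1 = 1161/2; threaded value p + q = 1163; m = 25; -4*(25)^2 - 2*(25)^1 + 7 = (-2500) + (-50) + (7) = -2543; answer -2543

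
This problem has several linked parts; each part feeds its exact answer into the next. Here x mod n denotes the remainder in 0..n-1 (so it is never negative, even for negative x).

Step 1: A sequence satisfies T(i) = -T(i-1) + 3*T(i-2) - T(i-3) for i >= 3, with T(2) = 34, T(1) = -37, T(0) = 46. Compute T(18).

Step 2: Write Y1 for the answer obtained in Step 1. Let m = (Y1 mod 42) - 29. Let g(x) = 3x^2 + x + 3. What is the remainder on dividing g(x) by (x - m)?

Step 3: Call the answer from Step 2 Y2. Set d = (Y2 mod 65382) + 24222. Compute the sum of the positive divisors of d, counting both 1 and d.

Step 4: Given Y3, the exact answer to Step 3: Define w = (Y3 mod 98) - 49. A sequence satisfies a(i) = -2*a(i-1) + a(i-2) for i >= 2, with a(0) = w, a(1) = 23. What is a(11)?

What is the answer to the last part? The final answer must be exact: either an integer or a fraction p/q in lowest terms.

Step 1: T(3) = -1*(34) + 3*(-37) - 1*(46) = -191; iterating: T(3)=-191, T(4)=330, T(5)=-937, T(6)=2118, T(7)=-5259, T(8)=12550, T(9)=-30445, T(10)=73354, T(11)=-177239, T(12)=427746, T(13)=-1032817, T(14)=2493294, T(15)=-6019491, T(16)=14532190, T(17)=-35083957, T(18)=84700018; answer 84700018
Step 2: Y1 = 84700018; m = -25; remainder = value at the root: 3*(-25)^2 + 1*(-25)^1 + 3 = (1875) + (-25) + (3) = 1853; answer 1853
Step 3: Y2 = 1853; d = 26075; 26075 = 5^2 * 7 * 149; sigma = (1 + 5 + 25) * (1 + 7) * (1 + 149) = 31 * 8 * 150 = 37200; answer 37200
Step 4: Y3 = 37200; w = 9; a(2) = -2*(23) + 1*(9) = -37; iterating: a(2)=-37, a(3)=97, a(4)=-231, a(5)=559, a(6)=-1349, a(7)=3257, a(8)=-7863, a(9)=18983, a(10)=-45829, a(11)=110641; answer 110641

110641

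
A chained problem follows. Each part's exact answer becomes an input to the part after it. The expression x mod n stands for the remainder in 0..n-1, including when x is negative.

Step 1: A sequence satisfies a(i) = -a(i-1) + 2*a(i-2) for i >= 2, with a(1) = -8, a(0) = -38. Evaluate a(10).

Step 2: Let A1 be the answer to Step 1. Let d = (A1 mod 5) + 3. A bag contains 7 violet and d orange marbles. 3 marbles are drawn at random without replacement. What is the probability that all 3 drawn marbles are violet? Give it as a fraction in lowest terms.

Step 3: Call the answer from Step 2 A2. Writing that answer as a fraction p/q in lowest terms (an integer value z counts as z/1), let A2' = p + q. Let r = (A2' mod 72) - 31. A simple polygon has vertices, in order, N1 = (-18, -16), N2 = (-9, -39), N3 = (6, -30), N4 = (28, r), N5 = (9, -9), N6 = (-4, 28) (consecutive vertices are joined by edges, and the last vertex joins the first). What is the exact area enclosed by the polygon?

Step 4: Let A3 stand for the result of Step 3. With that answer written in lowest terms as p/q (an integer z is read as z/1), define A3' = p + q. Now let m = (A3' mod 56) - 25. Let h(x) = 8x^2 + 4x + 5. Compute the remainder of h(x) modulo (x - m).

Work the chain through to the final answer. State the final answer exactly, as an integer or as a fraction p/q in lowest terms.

1305

Step 1: a(2) = -1*(-8) + 2*(-38) = -68; iterating: a(2)=-68, a(3)=52, a(4)=-188, a(5)=292, a(6)=-668, a(7)=1252, a(8)=-2588, a(9)=5092, a(10)=-10268; answer -10268
Step 2: A1 = -10268; d = 5; total draws C(12,3) = 220; favorable C(7,3) = 35; P = 7/44; answer 7/44
Step 3: A2 = 7/44; threaded value p + q = 51; r = 20; cross terms: (-18*-39 - -9*-16)=558, (-9*-30 - 6*-39)=504, (6*20 - 28*-30)=960, (28*-9 - 9*20)=-432, (9*28 - -4*-9)=216, (-4*-16 - -18*28)=568; twice the area = |2374| = 2374; area = 1187; answer 1187
Step 4: A3 = 1187; threaded value p + q = 1188; m = -13; remainder = value at the root: 8*(-13)^2 + 4*(-13)^1 + 5 = (1352) + (-52) + (5) = 1305; answer 1305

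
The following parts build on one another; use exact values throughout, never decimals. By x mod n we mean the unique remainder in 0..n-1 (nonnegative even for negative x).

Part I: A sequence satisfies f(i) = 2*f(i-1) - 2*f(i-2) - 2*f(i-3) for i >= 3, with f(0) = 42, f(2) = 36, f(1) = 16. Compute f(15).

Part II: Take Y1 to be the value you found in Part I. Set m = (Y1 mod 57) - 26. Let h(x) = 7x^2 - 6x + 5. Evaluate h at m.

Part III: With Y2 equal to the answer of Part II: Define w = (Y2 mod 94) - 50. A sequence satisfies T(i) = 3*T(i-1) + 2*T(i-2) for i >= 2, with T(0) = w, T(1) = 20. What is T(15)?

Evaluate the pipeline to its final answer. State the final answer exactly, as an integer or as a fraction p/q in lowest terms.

Part I: f(3) = 2*(36) - 2*(16) - 2*(42) = -44; iterating: f(3)=-44, f(4)=-192, f(5)=-368, f(6)=-264, f(7)=592, f(8)=2448, f(9)=4240, f(10)=2400, f(11)=-8576, f(12)=-30432, f(13)=-48512, f(14)=-19008, f(15)=119872; answer 119872
Part II: Y1 = 119872; m = -25; 7*(-25)^2 - 6*(-25)^1 + 5 = (4375) + (150) + (5) = 4530; answer 4530
Part III: Y2 = 4530; w = -32; T(2) = 3*(20) + 2*(-32) = -4; iterating: T(2)=-4, T(3)=28, T(4)=76, T(5)=284, T(6)=1004, T(7)=3580, T(8)=12748, T(9)=45404, T(10)=161708, T(11)=575932, T(12)=2051212, T(13)=7305500, T(14)=26018924, T(15)=92667772; answer 92667772

92667772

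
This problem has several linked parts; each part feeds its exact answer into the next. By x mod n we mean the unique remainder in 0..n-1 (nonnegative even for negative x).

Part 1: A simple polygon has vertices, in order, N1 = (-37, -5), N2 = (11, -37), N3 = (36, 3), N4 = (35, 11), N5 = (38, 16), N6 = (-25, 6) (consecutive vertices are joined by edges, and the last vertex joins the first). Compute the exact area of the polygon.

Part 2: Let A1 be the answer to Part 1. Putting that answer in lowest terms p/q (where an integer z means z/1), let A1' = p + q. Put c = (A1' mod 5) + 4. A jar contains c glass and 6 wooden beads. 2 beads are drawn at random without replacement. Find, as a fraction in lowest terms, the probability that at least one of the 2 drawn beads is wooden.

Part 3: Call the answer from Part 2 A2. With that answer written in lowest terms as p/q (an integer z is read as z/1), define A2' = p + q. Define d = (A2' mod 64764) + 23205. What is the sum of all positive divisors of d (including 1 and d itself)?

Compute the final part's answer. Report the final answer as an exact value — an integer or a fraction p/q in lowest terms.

23228

Part 1: cross terms: (-37*-37 - 11*-5)=1424, (11*3 - 36*-37)=1365, (36*11 - 35*3)=291, (35*16 - 38*11)=142, (38*6 - -25*16)=628, (-25*-5 - -37*6)=347; twice the area = |4197| = 4197; area = 4197/2; answer 4197/2
Part 2: A1 = 4197/2; threaded value p + q = 4199; c = 8; total draws C(14,2) = 91; complement C(8,2) = 28; favorable 91 - 28 = 63; P = 9/13; answer 9/13
Part 3: A2 = 9/13; threaded value p + q = 22; d = 23227; 23227 is prime, so its only divisors are 1 and 23227; sigma = 1 + 23227 = 23228; answer 23228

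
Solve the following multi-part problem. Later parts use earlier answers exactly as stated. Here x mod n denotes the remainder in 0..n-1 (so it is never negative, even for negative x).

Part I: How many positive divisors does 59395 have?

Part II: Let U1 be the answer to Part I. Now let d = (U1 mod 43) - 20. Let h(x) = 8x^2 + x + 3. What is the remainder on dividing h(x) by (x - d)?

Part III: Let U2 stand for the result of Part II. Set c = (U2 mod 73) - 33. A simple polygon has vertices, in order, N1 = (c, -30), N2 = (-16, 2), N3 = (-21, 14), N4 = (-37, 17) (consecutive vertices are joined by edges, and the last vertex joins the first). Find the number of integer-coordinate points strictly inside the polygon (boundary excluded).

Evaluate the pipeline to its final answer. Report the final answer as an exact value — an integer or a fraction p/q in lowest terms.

191

Part I: 59395 = 5 * 7 * 1697; number of divisors = (1+1) * (1+1) * (1+1) = 8; answer 8
Part II: U1 = 8; d = -12; remainder = value at the root: 8*(-12)^2 + 1*(-12)^1 + 3 = (1152) + (-12) + (3) = 1143; answer 1143
Part III: U2 = 1143; c = 15; cross terms: (15*2 - -16*-30)=-450, (-16*14 - -21*2)=-182, (-21*17 - -37*14)=161, (-37*-30 - 15*17)=855; twice the area = |384| = 384; area = 192; boundary points = 1 + 1 + 1 + 1 = 4; strictly interior points = area - boundary/2 + 1 = 191; answer 191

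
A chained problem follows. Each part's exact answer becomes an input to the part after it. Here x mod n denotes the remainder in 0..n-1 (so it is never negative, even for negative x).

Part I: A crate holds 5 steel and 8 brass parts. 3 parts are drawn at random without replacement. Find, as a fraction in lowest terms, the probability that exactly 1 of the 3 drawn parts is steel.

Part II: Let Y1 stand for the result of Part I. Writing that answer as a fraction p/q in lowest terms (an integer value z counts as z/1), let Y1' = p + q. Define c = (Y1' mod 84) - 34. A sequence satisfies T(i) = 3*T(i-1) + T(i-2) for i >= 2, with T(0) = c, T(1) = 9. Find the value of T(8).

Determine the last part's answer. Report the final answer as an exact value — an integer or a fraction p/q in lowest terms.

48422

Part I: total draws C(13,3) = 286; favorable C(5,1)*C(8,2) = 140; P = 70/143; answer 70/143
Part II: Y1 = 70/143; threaded value p + q = 213; c = 11; T(2) = 3*(9) + 1*(11) = 38; iterating: T(2)=38, T(3)=123, T(4)=407, T(5)=1344, T(6)=4439, T(7)=14661, T(8)=48422; answer 48422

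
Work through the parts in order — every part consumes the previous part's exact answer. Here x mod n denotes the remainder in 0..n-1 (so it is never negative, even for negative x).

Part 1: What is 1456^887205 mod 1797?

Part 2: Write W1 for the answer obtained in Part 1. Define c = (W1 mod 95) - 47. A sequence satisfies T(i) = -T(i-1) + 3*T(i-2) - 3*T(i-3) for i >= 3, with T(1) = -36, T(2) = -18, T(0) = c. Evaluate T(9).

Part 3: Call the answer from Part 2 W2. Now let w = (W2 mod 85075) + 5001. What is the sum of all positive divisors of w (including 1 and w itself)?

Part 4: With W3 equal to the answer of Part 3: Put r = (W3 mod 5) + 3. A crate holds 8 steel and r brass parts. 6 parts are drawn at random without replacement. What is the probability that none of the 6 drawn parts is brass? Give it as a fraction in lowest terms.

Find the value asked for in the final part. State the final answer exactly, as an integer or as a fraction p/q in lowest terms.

2/33

Part 1: squarings mod 1797: 1456^1=1456, 1456^2=1273, 1456^4=1432, 1456^8=247, 1456^16=1708, 1456^32=733, 1456^64=1783, 1456^128=196, 1456^256=679, 1456^512=1009, 1456^1024=979, 1456^2048=640, 1456^4096=1681, 1456^8192=877, 1456^16384=13, 1456^32768=169, 1456^65536=1606, 1456^131072=541, 1456^262144=1567, 1456^524288=787; 1456^887205 = 1456^1 * 1456^4 * 1456^32 * 1456^128 * 1456^256 * 1456^2048 * 1456^32768 * 1456^65536 * 1456^262144 * 1456^524288 = 463 (mod 1797); answer 463
Part 2: W1 = 463; c = 36; T(3) = -1*(-18) + 3*(-36) - 3*(36) = -198; iterating: T(3)=-198, T(4)=252, T(5)=-792, T(6)=2142, T(7)=-5274, T(8)=14076, T(9)=-36324; answer -36324
Part 3: W2 = -36324; w = 53752; 53752 = 2^3 * 6719; sigma = (1 + 2 + 4 + 8) * (1 + 6719) = 15 * 6720 = 100800; answer 100800
Part 4: W3 = 100800; r = 3; total draws C(11,6) = 462; favorable C(8,6) = 28; P = 2/33; answer 2/33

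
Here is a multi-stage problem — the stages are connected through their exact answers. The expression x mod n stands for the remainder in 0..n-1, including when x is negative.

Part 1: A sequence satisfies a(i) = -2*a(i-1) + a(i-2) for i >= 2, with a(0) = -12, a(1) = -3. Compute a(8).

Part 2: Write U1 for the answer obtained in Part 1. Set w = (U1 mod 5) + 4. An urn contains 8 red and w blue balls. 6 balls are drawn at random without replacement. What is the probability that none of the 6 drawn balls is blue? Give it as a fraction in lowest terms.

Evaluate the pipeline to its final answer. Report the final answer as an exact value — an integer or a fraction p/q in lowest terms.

7/429

Part 1: a(2) = -2*(-3) + 1*(-12) = -6; iterating: a(2)=-6, a(3)=9, a(4)=-24, a(5)=57, a(6)=-138, a(7)=333, a(8)=-804; answer -804
Part 2: U1 = -804; w = 5; total draws C(13,6) = 1716; favorable C(8,6) = 28; P = 7/429; answer 7/429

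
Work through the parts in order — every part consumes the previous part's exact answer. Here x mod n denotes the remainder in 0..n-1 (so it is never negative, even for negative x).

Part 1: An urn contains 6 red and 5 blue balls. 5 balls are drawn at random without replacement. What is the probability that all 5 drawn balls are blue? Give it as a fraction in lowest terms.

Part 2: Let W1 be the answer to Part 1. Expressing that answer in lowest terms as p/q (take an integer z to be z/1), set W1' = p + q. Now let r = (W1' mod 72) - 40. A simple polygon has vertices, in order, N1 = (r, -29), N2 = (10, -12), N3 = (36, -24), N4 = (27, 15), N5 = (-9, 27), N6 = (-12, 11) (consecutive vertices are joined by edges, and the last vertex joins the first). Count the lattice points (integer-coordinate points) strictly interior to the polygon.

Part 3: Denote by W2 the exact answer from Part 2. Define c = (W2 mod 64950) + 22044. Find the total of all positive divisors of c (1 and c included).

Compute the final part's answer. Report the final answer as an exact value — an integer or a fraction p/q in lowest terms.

Part 1: total draws C(11,5) = 462; favorable C(5,5) = 1; P = 1/462; answer 1/462
Part 2: W1 = 1/462; threaded value p + q = 463; r = -9; cross terms: (-9*-12 - 10*-29)=398, (10*-24 - 36*-12)=192, (36*15 - 27*-24)=1188, (27*27 - -9*15)=864, (-9*11 - -12*27)=225, (-12*-29 - -9*11)=447; twice the area = |3314| = 3314; area = 1657; boundary points = 1 + 2 + 3 + 12 + 1 + 1 = 20; strictly interior points = area - boundary/2 + 1 = 1648; answer 1648
Part 3: W2 = 1648; c = 23692; 23692 = 2^2 * 5923; sigma = (1 + 2 + 4) * (1 + 5923) = 7 * 5924 = 41468; answer 41468

41468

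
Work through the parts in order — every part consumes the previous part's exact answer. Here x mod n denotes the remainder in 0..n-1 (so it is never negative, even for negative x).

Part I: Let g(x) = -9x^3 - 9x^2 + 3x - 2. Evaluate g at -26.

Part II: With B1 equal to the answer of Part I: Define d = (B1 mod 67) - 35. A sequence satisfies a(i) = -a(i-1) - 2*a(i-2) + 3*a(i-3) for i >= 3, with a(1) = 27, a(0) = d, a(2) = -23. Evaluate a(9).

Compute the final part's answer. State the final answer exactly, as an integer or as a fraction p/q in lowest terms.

1707

Part I: -9*(-26)^3 - 9*(-26)^2 + 3*(-26)^1 - 2 = (158184) + (-6084) + (-78) + (-2) = 152020; answer 152020
Part II: B1 = 152020; d = 29; a(3) = -1*(-23) - 2*(27) + 3*(29) = 56; iterating: a(3)=56, a(4)=71, a(5)=-252, a(6)=278, a(7)=439, a(8)=-1751, a(9)=1707; answer 1707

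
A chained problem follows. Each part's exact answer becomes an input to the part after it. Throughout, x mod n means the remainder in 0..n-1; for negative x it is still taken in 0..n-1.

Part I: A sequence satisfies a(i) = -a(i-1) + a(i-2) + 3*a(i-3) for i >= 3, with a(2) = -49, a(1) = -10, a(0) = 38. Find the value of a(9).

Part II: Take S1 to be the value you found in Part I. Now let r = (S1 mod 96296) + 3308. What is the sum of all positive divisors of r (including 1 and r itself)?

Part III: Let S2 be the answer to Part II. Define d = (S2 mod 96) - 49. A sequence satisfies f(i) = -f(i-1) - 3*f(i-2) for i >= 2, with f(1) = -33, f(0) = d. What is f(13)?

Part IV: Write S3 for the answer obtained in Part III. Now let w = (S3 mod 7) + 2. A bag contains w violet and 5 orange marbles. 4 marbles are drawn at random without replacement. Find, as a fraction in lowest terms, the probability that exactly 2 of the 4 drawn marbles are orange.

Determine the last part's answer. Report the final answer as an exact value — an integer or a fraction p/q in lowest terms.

3/7

Part I: a(3) = -1*(-49) + 1*(-10) + 3*(38) = 153; iterating: a(3)=153, a(4)=-232, a(5)=238, a(6)=-11, a(7)=-447, a(8)=1150, a(9)=-1630; answer -1630
Part II: S1 = -1630; r = 97974; 97974 = 2 * 3^2 * 5443; sigma = (1 + 2) * (1 + 3 + 9) * (1 + 5443) = 3 * 13 * 5444 = 212316; answer 212316
Part III: S2 = 212316; d = 11; f(2) = -1*(-33) - 3*(11) = 0; iterating: f(2)=0, f(3)=99, f(4)=-99, f(5)=-198, f(6)=495, f(7)=99, f(8)=-1584, f(9)=1287, f(10)=3465, f(11)=-7326, f(12)=-3069, f(13)=25047; answer 25047
Part IV: S3 = 25047; w = 3; total draws C(8,4) = 70; favorable C(5,2)*C(3,2) = 30; P = 3/7; answer 3/7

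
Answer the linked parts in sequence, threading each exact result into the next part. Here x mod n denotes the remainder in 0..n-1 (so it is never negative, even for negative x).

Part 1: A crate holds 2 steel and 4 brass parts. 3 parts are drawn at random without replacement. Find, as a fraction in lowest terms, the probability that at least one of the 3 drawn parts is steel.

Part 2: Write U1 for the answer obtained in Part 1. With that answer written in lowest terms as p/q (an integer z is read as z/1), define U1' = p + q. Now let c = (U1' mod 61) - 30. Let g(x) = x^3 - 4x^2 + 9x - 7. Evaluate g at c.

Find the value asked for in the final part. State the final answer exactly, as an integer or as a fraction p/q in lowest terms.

-11221

Part 1: total draws C(6,3) = 20; complement C(4,3) = 4; favorable 20 - 4 = 16; P = 4/5; answer 4/5
Part 2: U1 = 4/5; threaded value p + q = 9; c = -21; 1*(-21)^3 - 4*(-21)^2 + 9*(-21)^1 - 7 = (-9261) + (-1764) + (-189) + (-7) = -11221; answer -11221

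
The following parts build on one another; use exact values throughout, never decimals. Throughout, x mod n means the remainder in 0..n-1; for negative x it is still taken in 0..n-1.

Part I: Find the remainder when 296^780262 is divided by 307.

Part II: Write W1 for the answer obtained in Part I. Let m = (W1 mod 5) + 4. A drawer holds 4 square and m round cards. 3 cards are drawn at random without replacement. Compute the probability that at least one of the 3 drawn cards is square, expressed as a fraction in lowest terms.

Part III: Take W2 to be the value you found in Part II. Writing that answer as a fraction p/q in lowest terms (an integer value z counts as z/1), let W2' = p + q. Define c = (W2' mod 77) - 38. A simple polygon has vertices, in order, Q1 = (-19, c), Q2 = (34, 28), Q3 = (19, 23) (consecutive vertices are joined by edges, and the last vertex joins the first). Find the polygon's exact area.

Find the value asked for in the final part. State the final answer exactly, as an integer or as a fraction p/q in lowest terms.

Part I: squarings mod 307: 296^1=296, 296^2=121, 296^4=212, 296^8=122, 296^16=148, 296^32=107, 296^64=90, 296^128=118, 296^256=109, 296^512=215, 296^1024=175, 296^2048=232, 296^4096=99, 296^8192=284, 296^16384=222, 296^32768=164, 296^65536=187, 296^131072=278, 296^262144=227, 296^524288=260; 296^780262 = 296^2 * 296^4 * 296^32 * 296^64 * 296^128 * 296^256 * 296^512 * 296^1024 * 296^8192 * 296^16384 * 296^32768 * 296^65536 * 296^131072 * 296^524288 = 302 (mod 307); answer 302
Part II: W1 = 302; m = 6; total draws C(10,3) = 120; complement C(6,3) = 20; favorable 120 - 20 = 100; P = 5/6; answer 5/6
Part III: W2 = 5/6; threaded value p + q = 11; c = -27; cross terms: (-19*28 - 34*-27)=386, (34*23 - 19*28)=250, (19*-27 - -19*23)=-76; twice the area = |560| = 560; area = 280; answer 280

280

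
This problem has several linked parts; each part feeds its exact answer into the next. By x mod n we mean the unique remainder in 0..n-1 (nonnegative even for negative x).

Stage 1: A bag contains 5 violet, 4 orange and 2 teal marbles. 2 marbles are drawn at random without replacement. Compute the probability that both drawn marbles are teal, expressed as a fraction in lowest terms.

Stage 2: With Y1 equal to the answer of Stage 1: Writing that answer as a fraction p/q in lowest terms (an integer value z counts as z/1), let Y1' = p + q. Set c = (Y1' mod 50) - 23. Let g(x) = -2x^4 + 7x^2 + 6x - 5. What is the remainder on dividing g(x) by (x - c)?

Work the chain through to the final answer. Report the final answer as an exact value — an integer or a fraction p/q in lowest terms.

Stage 1: total draws C(11,2) = 55; favorable C(2,2) = 1; P = 1/55; answer 1/55
Stage 2: Y1 = 1/55; threaded value p + q = 56; c = -17; remainder = value at the root: -2*(-17)^4 + 7*(-17)^2 + 6*(-17)^1 - 5 = (-167042) + (2023) + (-102) + (-5) = -165126; answer -165126

-165126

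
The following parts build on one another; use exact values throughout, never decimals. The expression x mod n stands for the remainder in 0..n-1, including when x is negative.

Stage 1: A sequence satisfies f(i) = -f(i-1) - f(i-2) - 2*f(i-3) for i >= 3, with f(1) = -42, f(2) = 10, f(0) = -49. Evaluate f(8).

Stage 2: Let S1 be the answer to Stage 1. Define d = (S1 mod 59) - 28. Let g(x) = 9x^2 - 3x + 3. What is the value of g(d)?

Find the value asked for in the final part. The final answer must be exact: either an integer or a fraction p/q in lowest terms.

1485

Stage 1: f(3) = -1*(10) - 1*(-42) - 2*(-49) = 130; iterating: f(3)=130, f(4)=-56, f(5)=-94, f(6)=-110, f(7)=316, f(8)=-18; answer -18
Stage 2: S1 = -18; d = 13; 9*(13)^2 - 3*(13)^1 + 3 = (1521) + (-39) + (3) = 1485; answer 1485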